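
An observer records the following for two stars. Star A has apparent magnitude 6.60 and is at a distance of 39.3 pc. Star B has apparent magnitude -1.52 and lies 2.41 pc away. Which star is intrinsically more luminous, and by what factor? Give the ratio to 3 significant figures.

Star A: M = m − 5 log₁₀ d + 5 = 6.60 − 5·1.5944 + 5 = 3.628
Star B: M = m − 5 log₁₀ d + 5 = -1.52 − 5·0.3820 + 5 = 1.570
ΔM = M_A − M_B = 3.628 − (1.570) = 2.058; smaller M is more luminous → Star B.
L ratio = 10^(0.4 |ΔM|) = 10^0.823 = 6.657

Star B is more luminous, by a factor of 6.66.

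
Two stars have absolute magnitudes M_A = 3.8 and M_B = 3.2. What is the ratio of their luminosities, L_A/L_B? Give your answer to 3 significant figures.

ΔM = M_A − M_B = 0.6
L_A/L_B = 10^(−0.4 ΔM) = 10^-0.240 = 0.5754

L_A/L_B ≈ 0.575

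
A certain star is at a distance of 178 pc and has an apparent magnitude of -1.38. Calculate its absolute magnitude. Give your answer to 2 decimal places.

M ≈ -7.63

5 log₁₀(d/10 pc) = 5 log₁₀(178.0) − 5 = 6.252
M = m − 5 log₁₀(d/10) = -1.38 − 6.252 = -7.632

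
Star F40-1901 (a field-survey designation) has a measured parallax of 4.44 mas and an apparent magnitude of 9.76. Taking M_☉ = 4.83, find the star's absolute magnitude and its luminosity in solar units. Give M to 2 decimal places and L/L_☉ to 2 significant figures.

d = 1/p = 1000/4.44 mas = 225.2 pc
M = m − 5 log₁₀ d + 5 = 9.76 − 5·2.3526 + 5 = 2.997
M − M_☉ = 2.997 − 4.83 = -1.833
L/L_☉ = 10^(−0.4 × -1.833) = 5.410

M ≈ 3.00; L/L_☉ ≈ 5.4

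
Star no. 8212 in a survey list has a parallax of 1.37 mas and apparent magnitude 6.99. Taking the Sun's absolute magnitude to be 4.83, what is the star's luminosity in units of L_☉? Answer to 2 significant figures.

L/L_☉ ≈ 730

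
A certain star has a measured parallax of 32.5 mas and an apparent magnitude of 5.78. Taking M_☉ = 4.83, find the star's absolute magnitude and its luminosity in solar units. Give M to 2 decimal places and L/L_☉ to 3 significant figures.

M ≈ 3.34; L/L_☉ ≈ 3.95

d = 1/p = 1000/32.5 mas = 30.77 pc
M = m − 5 log₁₀ d + 5 = 5.78 − 5·1.4881 + 5 = 3.339
M − M_☉ = 3.339 − 4.83 = -1.491
L/L_☉ = 10^(−0.4 × -1.491) = 3.947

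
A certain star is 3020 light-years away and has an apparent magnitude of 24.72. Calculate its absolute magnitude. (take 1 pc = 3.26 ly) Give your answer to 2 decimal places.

d = 3020 ly / 3.26 = 926.4 pc
5 log₁₀(d/10 pc) = 5 log₁₀(926.4) − 5 = 9.834
M = m − 5 log₁₀(d/10) = 24.72 − 9.834 = 14.886

M ≈ 14.89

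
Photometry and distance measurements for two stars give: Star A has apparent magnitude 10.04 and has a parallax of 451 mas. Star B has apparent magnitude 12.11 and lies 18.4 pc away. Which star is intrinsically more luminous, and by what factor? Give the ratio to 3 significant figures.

Star B is more luminous, by a factor of 10.2.

Star A: p = 451 mas = 0.451″ → d = 1/p = 2.217 pc
Star A: M = m − 5 log₁₀ d + 5 = 10.04 − 5·0.3458 + 5 = 13.311
Star B: M = m − 5 log₁₀ d + 5 = 12.11 − 5·1.2648 + 5 = 10.786
ΔM = M_A − M_B = 13.311 − (10.786) = 2.525; smaller M is more luminous → Star B.
L ratio = 10^(0.4 |ΔM|) = 10^1.010 = 10.23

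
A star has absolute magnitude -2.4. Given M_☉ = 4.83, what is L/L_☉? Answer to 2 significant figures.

M − M_☉ = -2.4 − 4.83 = -7.230
L/L_☉ = 10^(−0.4 (M − M_☉)) = 10^2.892 = 779.8

L/L_☉ ≈ 780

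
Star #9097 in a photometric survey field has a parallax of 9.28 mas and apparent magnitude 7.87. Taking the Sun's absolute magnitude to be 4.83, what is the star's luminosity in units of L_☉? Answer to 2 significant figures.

d = 1/p = 1000/9.28 mas = 107.8 pc
M = m − 5 log₁₀ d + 5 = 7.87 − 5·2.0325 + 5 = 2.708
M − M_☉ = 2.708 − 4.83 = -2.122
L/L_☉ = 10^(−0.4 × -2.122) = 7.062

L/L_☉ ≈ 7.1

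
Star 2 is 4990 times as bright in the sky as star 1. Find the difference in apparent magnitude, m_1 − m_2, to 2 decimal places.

Pogson: Δm = −2.5 log₁₀(ratio) = −2.5 log₁₀(4990) = −2.5 × 3.6981 = -9.245
Star 2 is brighter so has the smaller magnitude: m_1 − m_2 is positive.

m_1 − m_2 ≈ 9.25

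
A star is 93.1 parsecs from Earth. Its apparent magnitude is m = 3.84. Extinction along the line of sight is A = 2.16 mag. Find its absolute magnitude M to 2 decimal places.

M ≈ -3.16

5 log₁₀(d/10 pc) = 5 log₁₀(93.10) − 5 = 4.845
M = m − 5 log₁₀(d/10) − A = 3.84 − 4.845 − 2.16 = -3.165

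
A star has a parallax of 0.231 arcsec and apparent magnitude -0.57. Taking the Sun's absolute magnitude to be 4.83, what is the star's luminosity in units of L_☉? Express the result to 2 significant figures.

L/L_☉ ≈ 27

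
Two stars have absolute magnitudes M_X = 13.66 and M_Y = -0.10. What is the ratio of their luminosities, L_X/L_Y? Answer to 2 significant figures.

L_X/L_Y ≈ 3.1×10^-6

ΔM = M_X − M_Y = 13.76
L_X/L_Y = 10^(−0.4 ΔM) = 10^-5.504 = 3.133×10^-6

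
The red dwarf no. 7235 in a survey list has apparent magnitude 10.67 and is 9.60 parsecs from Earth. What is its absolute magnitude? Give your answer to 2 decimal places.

M ≈ 10.76

5 log₁₀(d/10 pc) = 5 log₁₀(9.600) − 5 = -0.089
M = m − 5 log₁₀(d/10) = 10.67 + 0.089 = 10.759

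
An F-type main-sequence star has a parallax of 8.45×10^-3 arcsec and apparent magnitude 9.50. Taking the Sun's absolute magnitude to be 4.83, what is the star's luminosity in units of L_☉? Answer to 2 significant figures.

d = 1/p = 1/8.45×10^-3″ = 118.3 pc
M = m − 5 log₁₀ d + 5 = 9.50 − 5·2.0731 + 5 = 4.134
M − M_☉ = 4.134 − 4.83 = -0.696
L/L_☉ = 10^(−0.4 × -0.696) = 1.898

L/L_☉ ≈ 1.9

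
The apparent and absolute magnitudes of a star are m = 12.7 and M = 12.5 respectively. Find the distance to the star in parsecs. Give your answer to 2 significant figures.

Distance modulus: m − M = 12.7 − (12.5) = 0.200
m − M = 5 log₁₀ d − 5
log₁₀ d = (m − M)/5 + 1 = 1.0400
d = 10^1.0400 = 10.96 pc

d ≈ 11 pc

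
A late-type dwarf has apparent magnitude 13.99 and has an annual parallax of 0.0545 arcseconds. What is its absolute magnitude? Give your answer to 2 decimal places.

d = 1/p = 1/0.0545″ = 18.35 pc
5 log₁₀(d/10 pc) = 5 log₁₀(18.35) − 5 = 1.318
M = m − 5 log₁₀(d/10) = 13.99 − 1.318 = 12.672

M ≈ 12.67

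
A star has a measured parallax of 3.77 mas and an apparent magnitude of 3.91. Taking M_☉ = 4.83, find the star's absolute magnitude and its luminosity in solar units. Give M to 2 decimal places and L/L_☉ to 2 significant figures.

M ≈ -3.21; L/L_☉ ≈ 1600

d = 1/p = 1000/3.77 mas = 265.3 pc
M = m − 5 log₁₀ d + 5 = 3.91 − 5·2.4237 + 5 = -3.208
M − M_☉ = -3.208 − 4.83 = -8.038
L/L_☉ = 10^(−0.4 × -8.038) = 1642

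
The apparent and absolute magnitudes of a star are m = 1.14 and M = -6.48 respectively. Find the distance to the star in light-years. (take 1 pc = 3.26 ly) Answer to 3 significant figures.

μ = m − M = 7.620
m − M = 5 log₁₀ d − 5
log₁₀ d = (m − M)/5 + 1 = 2.5240
d = 10^2.5240 = 334.2 pc
= 1089 ly

d ≈ 1090 ly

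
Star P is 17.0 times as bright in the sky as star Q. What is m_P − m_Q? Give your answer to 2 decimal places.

m_P − m_Q ≈ -3.08

Pogson: Δm = −2.5 log₁₀(ratio) = −2.5 log₁₀(17.0) = −2.5 × 1.2304 = -3.076
Star P is brighter, so it has the smaller magnitude: the difference is negative.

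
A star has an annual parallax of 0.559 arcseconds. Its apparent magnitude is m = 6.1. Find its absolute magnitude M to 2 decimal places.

M ≈ 9.84

d = 1/p = 1/0.559″ = 1.789 pc
5 log₁₀(d/10 pc) = 5 log₁₀(1.789) − 5 = -3.737
M = m − 5 log₁₀(d/10) = 6.1 + 3.737 = 9.837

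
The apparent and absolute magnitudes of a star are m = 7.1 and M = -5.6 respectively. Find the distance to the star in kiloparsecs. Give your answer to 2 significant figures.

μ = m − M = 12.700
m − M = 5 log₁₀ d − 5
log₁₀ d = (m − M)/5 + 1 = 3.5400
d = 10^3.5400 = 3467 pc
= 3.467 kpc

d ≈ 3.5 kpc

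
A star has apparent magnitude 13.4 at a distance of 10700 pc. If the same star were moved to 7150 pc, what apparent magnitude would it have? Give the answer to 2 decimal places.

m ≈ 12.52

Flux ∝ 1/d², so Δm = 5 log₁₀(d₂/d₁) = 5 log₁₀(7150/10700) = -0.875
m₂ = m₁ + Δm = 13.4 + (-0.875) = 12.525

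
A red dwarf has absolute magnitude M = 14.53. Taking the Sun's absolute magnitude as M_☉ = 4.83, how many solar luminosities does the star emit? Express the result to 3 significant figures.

L/L_☉ ≈ 1.32×10^-4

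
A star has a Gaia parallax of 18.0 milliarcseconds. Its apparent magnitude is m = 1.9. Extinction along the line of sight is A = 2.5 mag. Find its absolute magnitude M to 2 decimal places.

M ≈ -4.32

p = 18.0 mas = 0.0180″ → d = 1/p = 55.56 pc
5 log₁₀(d/10 pc) = 5 log₁₀(55.56) − 5 = 3.724
M = m − 5 log₁₀(d/10) − A = 1.9 − 3.724 − 2.5 = -4.324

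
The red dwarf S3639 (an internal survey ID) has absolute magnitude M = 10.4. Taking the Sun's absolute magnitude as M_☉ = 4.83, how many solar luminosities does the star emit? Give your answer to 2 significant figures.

M − M_☉ = 10.4 − 4.83 = 5.570
L/L_☉ = 10^(−0.4 (M − M_☉)) = 10^-2.228 = 5.916×10^-3

L/L_☉ ≈ 5.9×10^-3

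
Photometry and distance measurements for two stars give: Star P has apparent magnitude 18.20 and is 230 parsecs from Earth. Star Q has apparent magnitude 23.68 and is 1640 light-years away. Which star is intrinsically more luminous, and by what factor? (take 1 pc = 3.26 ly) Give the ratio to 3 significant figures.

Star P: M = m − 5 log₁₀ d + 5 = 18.20 − 5·2.3617 + 5 = 11.391
Star Q: d = 1640 ly / 3.26 = 503.1 pc
Star Q: M = m − 5 log₁₀ d + 5 = 23.68 − 5·2.7016 + 5 = 15.172
ΔM = M_P − M_Q = 11.391 − (15.172) = -3.781; smaller M is more luminous → Star P.
L ratio = 10^(0.4 |ΔM|) = 10^1.512 = 32.52

Star P is more luminous, by a factor of 32.5.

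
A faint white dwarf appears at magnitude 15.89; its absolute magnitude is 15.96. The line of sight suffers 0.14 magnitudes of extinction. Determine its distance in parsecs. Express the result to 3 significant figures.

d ≈ 9.08 pc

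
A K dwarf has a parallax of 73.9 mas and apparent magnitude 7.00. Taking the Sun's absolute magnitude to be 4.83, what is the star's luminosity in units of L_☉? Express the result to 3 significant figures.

L/L_☉ ≈ 0.248

d = 1/p = 1000/73.9 mas = 13.53 pc
M = m − 5 log₁₀ d + 5 = 7.00 − 5·1.1314 + 5 = 6.343
M − M_☉ = 6.343 − 4.83 = 1.513
L/L_☉ = 10^(−0.4 × 1.513) = 0.2481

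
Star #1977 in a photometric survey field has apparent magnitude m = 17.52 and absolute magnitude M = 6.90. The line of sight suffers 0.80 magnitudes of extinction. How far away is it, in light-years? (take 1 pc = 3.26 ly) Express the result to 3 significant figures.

d ≈ 3000 ly

m − M = 5 log₁₀(d/10 pc) + A  ⇒  17.52 − (6.90) − 0.80 = 5 log₁₀(d/10)
9.820 = 5 log₁₀(d/10)
log₁₀ d = (m − M − A)/5 + 1 = 2.9640
d = 10^2.9640 = 920.4 pc
= 3001 ly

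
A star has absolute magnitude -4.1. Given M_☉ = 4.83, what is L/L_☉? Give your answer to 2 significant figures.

L/L_☉ ≈ 3700

M − M_☉ = -4.1 − 4.83 = -8.930
L/L_☉ = 10^(−0.4 (M − M_☉)) = 10^3.572 = 3733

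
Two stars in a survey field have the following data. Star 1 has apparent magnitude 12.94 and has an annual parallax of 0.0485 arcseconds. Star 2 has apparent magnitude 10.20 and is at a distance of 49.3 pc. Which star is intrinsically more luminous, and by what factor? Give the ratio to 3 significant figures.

Star 2 is more luminous, by a factor of 71.3.

Star 1: d = 1/p = 1/0.0485″ = 20.62 pc
Star 1: M = m − 5 log₁₀ d + 5 = 12.94 − 5·1.3143 + 5 = 11.369
Star 2: M = m − 5 log₁₀ d + 5 = 10.20 − 5·1.6928 + 5 = 6.736
ΔM = M_1 − M_2 = 11.369 − (6.736) = 4.633; smaller M is more luminous → Star 2.
L ratio = 10^(0.4 |ΔM|) = 10^1.853 = 71.31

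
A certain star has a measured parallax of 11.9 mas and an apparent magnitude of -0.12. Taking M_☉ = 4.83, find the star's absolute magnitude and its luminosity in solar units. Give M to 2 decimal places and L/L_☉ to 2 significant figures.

M ≈ -4.74; L/L_☉ ≈ 6700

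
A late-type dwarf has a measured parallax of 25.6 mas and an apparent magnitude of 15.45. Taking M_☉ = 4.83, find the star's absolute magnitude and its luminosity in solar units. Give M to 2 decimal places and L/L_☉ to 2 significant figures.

d = 1/p = 1000/25.6 mas = 39.06 pc
M = m − 5 log₁₀ d + 5 = 15.45 − 5·1.5918 + 5 = 12.491
M − M_☉ = 12.491 − 4.83 = 7.661
L/L_☉ = 10^(−0.4 × 7.661) = 8.620×10^-4

M ≈ 12.49; L/L_☉ ≈ 8.6×10^-4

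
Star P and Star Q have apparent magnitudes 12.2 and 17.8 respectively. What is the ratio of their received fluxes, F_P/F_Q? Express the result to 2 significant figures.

Magnitude difference = -5.6
Flux ratio = 10^(−0.4 Δm) = 10^(−0.4 × -5.6) = 10^2.240 = 173.8

F_P/F_Q ≈ 170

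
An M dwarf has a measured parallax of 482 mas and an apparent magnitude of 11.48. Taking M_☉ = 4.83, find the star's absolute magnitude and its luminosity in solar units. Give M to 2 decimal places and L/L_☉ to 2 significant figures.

d = 1/p = 1000/482 mas = 2.075 pc
M = m − 5 log₁₀ d + 5 = 11.48 − 5·0.3170 + 5 = 14.895
M − M_☉ = 14.895 − 4.83 = 10.065
L/L_☉ = 10^(−0.4 × 10.065) = 9.417×10^-5

M ≈ 14.90; L/L_☉ ≈ 9.4×10^-5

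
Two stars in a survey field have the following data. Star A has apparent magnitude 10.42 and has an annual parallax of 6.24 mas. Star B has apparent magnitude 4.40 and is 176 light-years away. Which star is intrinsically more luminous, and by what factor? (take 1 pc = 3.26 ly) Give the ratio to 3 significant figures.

Star A: p = 6.24 mas = 6.24×10^-3″ → d = 1/p = 160.3 pc
Star A: M = m − 5 log₁₀ d + 5 = 10.42 − 5·2.2048 + 5 = 4.396
Star B: d = 176 ly / 3.26 = 53.99 pc
Star B: M = m − 5 log₁₀ d + 5 = 4.40 − 5·1.7323 + 5 = 0.739
ΔM = M_A − M_B = 4.396 − (0.739) = 3.657; smaller M is more luminous → Star B.
L ratio = 10^(0.4 |ΔM|) = 10^1.463 = 29.04

Star B is more luminous, by a factor of 29.0.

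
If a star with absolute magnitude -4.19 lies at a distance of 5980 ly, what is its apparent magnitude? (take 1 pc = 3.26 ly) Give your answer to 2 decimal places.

d = 5980 ly / 3.26 = 1834 pc
m = M + 5 log₁₀ d − 5 = -4.19 + 5·3.2635 − 5 = 7.127

m ≈ 7.13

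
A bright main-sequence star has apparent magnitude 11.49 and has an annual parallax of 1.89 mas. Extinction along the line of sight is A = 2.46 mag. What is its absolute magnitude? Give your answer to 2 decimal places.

M ≈ 0.41

p = 1.89 mas = 1.89×10^-3″ → d = 1/p = 529.1 pc
5 log₁₀(d/10 pc) = 5 log₁₀(529.1) − 5 = 8.618
M = m − 5 log₁₀(d/10) − A = 11.49 − 8.618 − 2.46 = 0.412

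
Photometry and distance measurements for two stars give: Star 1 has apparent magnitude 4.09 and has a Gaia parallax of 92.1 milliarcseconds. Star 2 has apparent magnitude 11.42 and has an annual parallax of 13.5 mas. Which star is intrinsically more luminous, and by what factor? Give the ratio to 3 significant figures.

Star 1: p = 92.1 mas = 0.0921″ → d = 1/p = 10.86 pc
Star 1: M = m − 5 log₁₀ d + 5 = 4.09 − 5·1.0357 + 5 = 3.911
Star 2: p = 13.5 mas = 0.0135″ → d = 1/p = 74.07 pc
Star 2: M = m − 5 log₁₀ d + 5 = 11.42 − 5·1.8697 + 5 = 7.072
ΔM = M_1 − M_2 = 3.911 − (7.072) = -3.160; smaller M is more luminous → Star 1.
L ratio = 10^(0.4 |ΔM|) = 10^1.264 = 18.37

Star 1 is more luminous, by a factor of 18.4.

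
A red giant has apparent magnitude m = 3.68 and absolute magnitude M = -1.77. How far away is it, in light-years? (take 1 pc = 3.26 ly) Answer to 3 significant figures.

d ≈ 401 ly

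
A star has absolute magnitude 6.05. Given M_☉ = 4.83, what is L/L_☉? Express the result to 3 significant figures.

M − M_☉ = 6.05 − 4.83 = 1.220
L/L_☉ = 10^(−0.4 (M − M_☉)) = 10^-0.488 = 0.3251

L/L_☉ ≈ 0.325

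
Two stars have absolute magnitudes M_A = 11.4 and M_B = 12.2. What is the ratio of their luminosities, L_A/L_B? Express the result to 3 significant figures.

ΔM = M_A − M_B = -0.8
L_A/L_B = 10^(−0.4 ΔM) = 10^0.320 = 2.089

L_A/L_B ≈ 2.09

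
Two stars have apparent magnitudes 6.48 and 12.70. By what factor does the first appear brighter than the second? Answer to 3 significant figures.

Magnitude difference = -6.22
Flux ratio = 10^(−0.4 Δm) = 10^(−0.4 × -6.22) = 10^2.488 = 307.6

308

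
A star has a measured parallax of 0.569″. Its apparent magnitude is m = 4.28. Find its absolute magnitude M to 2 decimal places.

M ≈ 8.06

d = 1/p = 1/0.569″ = 1.757 pc
5 log₁₀(d/10 pc) = 5 log₁₀(1.757) − 5 = -3.776
M = m − 5 log₁₀(d/10) = 4.28 + 3.776 = 8.056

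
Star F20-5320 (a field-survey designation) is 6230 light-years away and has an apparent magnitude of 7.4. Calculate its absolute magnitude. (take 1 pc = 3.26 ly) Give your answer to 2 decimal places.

d = 6230 ly / 3.26 = 1911 pc
5 log₁₀(d/10 pc) = 5 log₁₀(1911) − 5 = 11.406
M = m − 5 log₁₀(d/10) = 7.4 − 11.406 = -4.006

M ≈ -4.01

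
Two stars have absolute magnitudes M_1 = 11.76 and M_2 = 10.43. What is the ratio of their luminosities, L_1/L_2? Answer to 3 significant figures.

L_1/L_2 ≈ 0.294

ΔM = M_1 − M_2 = 1.33
L_1/L_2 = 10^(−0.4 ΔM) = 10^-0.532 = 0.2938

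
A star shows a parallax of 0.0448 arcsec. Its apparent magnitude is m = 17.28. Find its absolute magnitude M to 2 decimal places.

d = 1/p = 1/0.0448″ = 22.32 pc
5 log₁₀(d/10 pc) = 5 log₁₀(22.32) − 5 = 1.744
M = m − 5 log₁₀(d/10) = 17.28 − 1.744 = 15.536

M ≈ 15.54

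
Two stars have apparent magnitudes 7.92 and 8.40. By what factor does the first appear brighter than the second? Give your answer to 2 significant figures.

1.6

Magnitude difference = -0.48
Flux ratio = 10^(−0.4 Δm) = 10^(−0.4 × -0.48) = 10^0.192 = 1.556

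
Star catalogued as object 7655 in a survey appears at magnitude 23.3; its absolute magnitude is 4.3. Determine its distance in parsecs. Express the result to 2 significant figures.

d ≈ 63000 pc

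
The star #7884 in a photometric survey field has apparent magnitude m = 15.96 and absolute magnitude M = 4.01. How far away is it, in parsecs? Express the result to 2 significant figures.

Distance modulus: m − M = 15.96 − (4.01) = 11.950
m − M = 5 log₁₀ d − 5
log₁₀ d = (m − M)/5 + 1 = 3.3900
d = 10^3.3900 = 2455 pc

d ≈ 2500 pc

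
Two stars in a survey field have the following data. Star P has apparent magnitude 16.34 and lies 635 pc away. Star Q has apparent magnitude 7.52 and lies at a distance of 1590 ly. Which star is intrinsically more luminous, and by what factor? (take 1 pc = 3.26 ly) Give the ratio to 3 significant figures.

Star Q is more luminous, by a factor of 1990.

Star P: M = m − 5 log₁₀ d + 5 = 16.34 − 5·2.8028 + 5 = 7.326
Star Q: d = 1590 ly / 3.26 = 487.7 pc
Star Q: M = m − 5 log₁₀ d + 5 = 7.52 − 5·2.6882 + 5 = -0.921
ΔM = M_P − M_Q = 7.326 − (-0.921) = 8.247; smaller M is more luminous → Star Q.
L ratio = 10^(0.4 |ΔM|) = 10^3.299 = 1990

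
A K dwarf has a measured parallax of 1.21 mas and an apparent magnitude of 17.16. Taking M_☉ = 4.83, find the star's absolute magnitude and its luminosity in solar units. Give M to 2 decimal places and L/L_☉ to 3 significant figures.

M ≈ 7.57; L/L_☉ ≈ 0.0799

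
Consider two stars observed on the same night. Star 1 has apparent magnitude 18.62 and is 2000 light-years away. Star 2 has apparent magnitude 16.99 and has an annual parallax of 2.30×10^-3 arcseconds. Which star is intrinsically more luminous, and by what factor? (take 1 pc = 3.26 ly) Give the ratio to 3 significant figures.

Star 2 is more luminous, by a factor of 2.25.

Star 1: d = 2000 ly / 3.26 = 613.5 pc
Star 1: M = m − 5 log₁₀ d + 5 = 18.62 − 5·2.7878 + 5 = 9.681
Star 2: d = 1/p = 1/2.30×10^-3″ = 434.8 pc
Star 2: M = m − 5 log₁₀ d + 5 = 16.99 − 5·2.6383 + 5 = 8.799
ΔM = M_1 − M_2 = 9.681 − (8.799) = 0.882; smaller M is more luminous → Star 2.
L ratio = 10^(0.4 |ΔM|) = 10^0.353 = 2.254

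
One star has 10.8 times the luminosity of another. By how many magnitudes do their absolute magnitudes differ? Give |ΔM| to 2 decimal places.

|ΔM| ≈ 2.58

Pogson: ΔM = −2.5 log₁₀(ratio) = −2.5 log₁₀(10.8) = −2.5 × 1.0334 = -2.584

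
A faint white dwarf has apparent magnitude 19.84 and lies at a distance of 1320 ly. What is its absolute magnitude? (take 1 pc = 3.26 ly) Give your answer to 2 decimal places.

d = 1320 ly / 3.26 = 404.9 pc
5 log₁₀(d/10 pc) = 5 log₁₀(404.9) − 5 = 8.037
M = m − 5 log₁₀(d/10) = 19.84 − 8.037 = 11.803

M ≈ 11.80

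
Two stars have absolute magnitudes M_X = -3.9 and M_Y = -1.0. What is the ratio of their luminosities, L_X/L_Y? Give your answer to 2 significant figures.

L_X/L_Y ≈ 14

ΔM = M_X − M_Y = -2.9
L_X/L_Y = 10^(−0.4 ΔM) = 10^1.160 = 14.45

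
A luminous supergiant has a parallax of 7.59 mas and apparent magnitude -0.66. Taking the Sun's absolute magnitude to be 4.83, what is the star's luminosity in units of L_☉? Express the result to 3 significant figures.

d = 1/p = 1000/7.59 mas = 131.8 pc
M = m − 5 log₁₀ d + 5 = -0.66 − 5·2.1198 + 5 = -6.259
M − M_☉ = -6.259 − 4.83 = -11.089
L/L_☉ = 10^(−0.4 × -11.089) = 27260

L/L_☉ ≈ 27300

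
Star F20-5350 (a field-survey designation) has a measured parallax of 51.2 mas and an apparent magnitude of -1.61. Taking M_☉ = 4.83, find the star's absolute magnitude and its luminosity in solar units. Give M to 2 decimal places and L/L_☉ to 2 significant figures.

d = 1/p = 1000/51.2 mas = 19.53 pc
M = m − 5 log₁₀ d + 5 = -1.61 − 5·1.2907 + 5 = -3.064
M − M_☉ = -3.064 − 4.83 = -7.894
L/L_☉ = 10^(−0.4 × -7.894) = 1437

M ≈ -3.06; L/L_☉ ≈ 1400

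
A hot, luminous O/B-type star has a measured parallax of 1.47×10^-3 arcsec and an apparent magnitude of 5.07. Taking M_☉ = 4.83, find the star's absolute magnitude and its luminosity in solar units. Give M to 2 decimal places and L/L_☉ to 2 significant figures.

d = 1/p = 1/1.47×10^-3″ = 680.3 pc
M = m − 5 log₁₀ d + 5 = 5.07 − 5·2.8327 + 5 = -4.093
M − M_☉ = -4.093 − 4.83 = -8.923
L/L_☉ = 10^(−0.4 × -8.923) = 3710

M ≈ -4.09; L/L_☉ ≈ 3700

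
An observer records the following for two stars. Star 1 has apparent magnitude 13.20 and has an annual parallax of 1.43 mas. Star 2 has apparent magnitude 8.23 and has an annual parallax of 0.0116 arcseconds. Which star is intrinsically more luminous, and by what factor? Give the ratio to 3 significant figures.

Star 1: p = 1.43 mas = 1.43×10^-3″ → d = 1/p = 699.3 pc
Star 1: M = m − 5 log₁₀ d + 5 = 13.20 − 5·2.8447 + 5 = 3.977
Star 2: d = 1/p = 1/0.0116″ = 86.21 pc
Star 2: M = m − 5 log₁₀ d + 5 = 8.23 − 5·1.9355 + 5 = 3.552
ΔM = M_1 − M_2 = 3.977 − (3.552) = 0.424; smaller M is more luminous → Star 2.
L ratio = 10^(0.4 |ΔM|) = 10^0.170 = 1.478

Star 2 is more luminous, by a factor of 1.48.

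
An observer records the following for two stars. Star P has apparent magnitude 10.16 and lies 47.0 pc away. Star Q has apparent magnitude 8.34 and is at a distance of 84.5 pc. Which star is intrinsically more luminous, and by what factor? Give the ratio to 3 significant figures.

Star P: M = m − 5 log₁₀ d + 5 = 10.16 − 5·1.6721 + 5 = 6.800
Star Q: M = m − 5 log₁₀ d + 5 = 8.34 − 5·1.9269 + 5 = 3.706
ΔM = M_P − M_Q = 6.800 − (3.706) = 3.094; smaller M is more luminous → Star Q.
L ratio = 10^(0.4 |ΔM|) = 10^1.238 = 17.28

Star Q is more luminous, by a factor of 17.3.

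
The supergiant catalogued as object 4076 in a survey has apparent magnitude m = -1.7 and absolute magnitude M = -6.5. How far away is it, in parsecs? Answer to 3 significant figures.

d ≈ 91.2 pc

Distance modulus: m − M = -1.7 − (-6.5) = 4.800
m − M = 5 log₁₀ d − 5
log₁₀ d = (m − M)/5 + 1 = 1.9600
d = 10^1.9600 = 91.20 pc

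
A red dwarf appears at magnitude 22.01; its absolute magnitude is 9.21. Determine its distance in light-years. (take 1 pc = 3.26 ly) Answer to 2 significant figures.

d ≈ 12000 ly

Distance modulus: m − M = 22.01 − (9.21) = 12.800
m − M = 5 log₁₀ d − 5
log₁₀ d = (m − M)/5 + 1 = 3.5600
d = 10^3.5600 = 3631 pc
= 11840 ly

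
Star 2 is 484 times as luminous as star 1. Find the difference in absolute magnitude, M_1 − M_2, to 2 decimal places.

M_1 − M_2 ≈ 6.71

Pogson: ΔM = −2.5 log₁₀(ratio) = −2.5 log₁₀(484) = −2.5 × 2.6848 = -6.712
Star 2 is brighter so has the smaller magnitude: M_1 − M_2 is positive.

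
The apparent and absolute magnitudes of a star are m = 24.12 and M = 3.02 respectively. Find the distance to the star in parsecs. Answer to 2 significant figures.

d ≈ 170000 pc

Distance modulus: m − M = 24.12 − (3.02) = 21.100
m − M = 5 log₁₀ d − 5
log₁₀ d = (m − M)/5 + 1 = 5.2200
d = 10^5.2200 = 166000 pc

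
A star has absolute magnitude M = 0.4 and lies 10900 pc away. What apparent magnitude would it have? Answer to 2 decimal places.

m ≈ 15.59

m = M + 5 log₁₀ d − 5 = 0.4 + 5·4.0374 − 5 = 15.587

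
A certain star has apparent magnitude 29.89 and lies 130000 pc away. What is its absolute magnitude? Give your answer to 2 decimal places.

M ≈ 9.32

5 log₁₀(d/10 pc) = 5 log₁₀(130000) − 5 = 20.570
M = m − 5 log₁₀(d/10) = 29.89 − 20.570 = 9.320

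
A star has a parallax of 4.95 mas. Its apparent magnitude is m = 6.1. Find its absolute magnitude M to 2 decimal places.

p = 4.95 mas = 4.95×10^-3″ → d = 1/p = 202.0 pc
5 log₁₀(d/10 pc) = 5 log₁₀(202.0) − 5 = 6.527
M = m − 5 log₁₀(d/10) = 6.1 − 6.527 = -0.427

M ≈ -0.43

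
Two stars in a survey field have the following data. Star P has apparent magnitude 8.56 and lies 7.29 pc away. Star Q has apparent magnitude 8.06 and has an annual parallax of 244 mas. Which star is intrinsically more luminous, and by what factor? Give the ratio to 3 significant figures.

Star P is more luminous, by a factor of 2.00.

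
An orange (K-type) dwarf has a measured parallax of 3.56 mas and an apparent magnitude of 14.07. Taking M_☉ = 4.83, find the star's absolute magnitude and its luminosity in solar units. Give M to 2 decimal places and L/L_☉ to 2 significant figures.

M ≈ 6.83; L/L_☉ ≈ 0.16

d = 1/p = 1000/3.56 mas = 280.9 pc
M = m − 5 log₁₀ d + 5 = 14.07 − 5·2.4486 + 5 = 6.827
M − M_☉ = 6.827 − 4.83 = 1.997
L/L_☉ = 10^(−0.4 × 1.997) = 0.1589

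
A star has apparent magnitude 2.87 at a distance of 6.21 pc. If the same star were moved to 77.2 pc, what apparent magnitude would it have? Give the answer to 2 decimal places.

m ≈ 8.34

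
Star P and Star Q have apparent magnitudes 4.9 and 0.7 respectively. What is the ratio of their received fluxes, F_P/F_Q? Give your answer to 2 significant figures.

F_P/F_Q ≈ 0.021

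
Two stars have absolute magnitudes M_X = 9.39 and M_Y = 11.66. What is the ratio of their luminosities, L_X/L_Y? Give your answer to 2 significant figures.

ΔM = M_X − M_Y = -2.27
L_X/L_Y = 10^(−0.4 ΔM) = 10^0.908 = 8.091

L_X/L_Y ≈ 8.1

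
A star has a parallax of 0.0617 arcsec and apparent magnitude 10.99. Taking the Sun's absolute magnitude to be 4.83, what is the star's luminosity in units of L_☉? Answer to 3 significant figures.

d = 1/p = 1/0.0617″ = 16.21 pc
M = m − 5 log₁₀ d + 5 = 10.99 − 5·1.2097 + 5 = 9.941
M − M_☉ = 9.941 − 4.83 = 5.111
L/L_☉ = 10^(−0.4 × 5.111) = 9.025×10^-3

L/L_☉ ≈ 9.02×10^-3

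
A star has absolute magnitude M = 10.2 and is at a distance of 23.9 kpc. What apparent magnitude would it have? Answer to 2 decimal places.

d = 23.9 kpc = 23900 pc
m = M + 5 log₁₀ d − 5 = 10.2 + 5·4.3784 − 5 = 27.092

m ≈ 27.09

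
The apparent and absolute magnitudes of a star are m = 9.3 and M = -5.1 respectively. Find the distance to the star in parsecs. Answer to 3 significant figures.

d ≈ 7590 pc

Distance modulus: m − M = 9.3 − (-5.1) = 14.400
m − M = 5 log₁₀ d − 5
log₁₀ d = (m − M)/5 + 1 = 3.8800
d = 10^3.8800 = 7586 pc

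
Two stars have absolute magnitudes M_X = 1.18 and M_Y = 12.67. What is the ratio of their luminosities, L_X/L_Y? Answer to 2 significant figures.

L_X/L_Y ≈ 39000

ΔM = M_X − M_Y = -11.49
L_X/L_Y = 10^(−0.4 ΔM) = 10^4.596 = 39450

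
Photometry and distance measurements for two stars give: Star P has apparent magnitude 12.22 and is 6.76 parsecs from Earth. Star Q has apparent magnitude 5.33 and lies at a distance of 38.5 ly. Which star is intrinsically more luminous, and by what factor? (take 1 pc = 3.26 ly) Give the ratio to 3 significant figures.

Star P: M = m − 5 log₁₀ d + 5 = 12.22 − 5·0.8299 + 5 = 13.070
Star Q: d = 38.5 ly / 3.26 = 11.81 pc
Star Q: M = m − 5 log₁₀ d + 5 = 5.33 − 5·1.0722 + 5 = 4.969
ΔM = M_P − M_Q = 13.070 − (4.969) = 8.101; smaller M is more luminous → Star Q.
L ratio = 10^(0.4 |ΔM|) = 10^3.241 = 1740

Star Q is more luminous, by a factor of 1740.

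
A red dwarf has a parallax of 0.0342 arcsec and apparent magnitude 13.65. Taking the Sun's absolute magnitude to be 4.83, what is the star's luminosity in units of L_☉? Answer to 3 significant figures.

d = 1/p = 1/0.0342″ = 29.24 pc
M = m − 5 log₁₀ d + 5 = 13.65 − 5·1.4660 + 5 = 11.320
M − M_☉ = 11.320 − 4.83 = 6.490
L/L_☉ = 10^(−0.4 × 6.490) = 2.535×10^-3

L/L_☉ ≈ 2.53×10^-3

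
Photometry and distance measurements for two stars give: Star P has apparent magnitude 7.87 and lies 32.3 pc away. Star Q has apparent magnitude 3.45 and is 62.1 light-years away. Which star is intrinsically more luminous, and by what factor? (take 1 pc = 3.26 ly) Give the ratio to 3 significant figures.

Star P: M = m − 5 log₁₀ d + 5 = 7.87 − 5·1.5092 + 5 = 5.324
Star Q: d = 62.1 ly / 3.26 = 19.05 pc
Star Q: M = m − 5 log₁₀ d + 5 = 3.45 − 5·1.2799 + 5 = 2.051
ΔM = M_P − M_Q = 5.324 − (2.051) = 3.273; smaller M is more luminous → Star Q.
L ratio = 10^(0.4 |ΔM|) = 10^1.309 = 20.39

Star Q is more luminous, by a factor of 20.4.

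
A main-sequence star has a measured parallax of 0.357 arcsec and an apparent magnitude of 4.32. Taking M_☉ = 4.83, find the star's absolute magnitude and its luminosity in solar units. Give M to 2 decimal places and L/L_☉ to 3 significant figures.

M ≈ 7.08; L/L_☉ ≈ 0.126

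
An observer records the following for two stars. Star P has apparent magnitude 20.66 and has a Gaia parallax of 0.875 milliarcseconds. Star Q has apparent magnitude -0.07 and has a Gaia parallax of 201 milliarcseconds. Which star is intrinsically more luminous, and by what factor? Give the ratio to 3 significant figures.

Star P: p = 0.875 mas = 8.75×10^-4″ → d = 1/p = 1143 pc
Star P: M = m − 5 log₁₀ d + 5 = 20.66 − 5·3.0580 + 5 = 10.370
Star Q: p = 201 mas = 0.201″ → d = 1/p = 4.975 pc
Star Q: M = m − 5 log₁₀ d + 5 = -0.07 − 5·0.6968 + 5 = 1.446
ΔM = M_P − M_Q = 10.370 − (1.446) = 8.924; smaller M is more luminous → Star Q.
L ratio = 10^(0.4 |ΔM|) = 10^3.570 = 3712

Star Q is more luminous, by a factor of 3710.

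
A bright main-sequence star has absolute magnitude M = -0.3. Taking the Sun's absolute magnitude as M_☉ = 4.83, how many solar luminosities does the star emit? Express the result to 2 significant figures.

L/L_☉ ≈ 110

M − M_☉ = -0.3 − 4.83 = -5.130
L/L_☉ = 10^(−0.4 (M − M_☉)) = 10^2.052 = 112.7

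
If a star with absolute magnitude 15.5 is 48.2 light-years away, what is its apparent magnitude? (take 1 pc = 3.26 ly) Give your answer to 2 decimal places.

m ≈ 16.35

d = 48.2 ly / 3.26 = 14.79 pc
m = M + 5 log₁₀ d − 5 = 15.5 + 5·1.1698 − 5 = 16.349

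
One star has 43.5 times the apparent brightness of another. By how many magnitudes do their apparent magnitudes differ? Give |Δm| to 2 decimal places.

|Δm| ≈ 4.10

Pogson: Δm = −2.5 log₁₀(ratio) = −2.5 log₁₀(43.5) = −2.5 × 1.6385 = -4.096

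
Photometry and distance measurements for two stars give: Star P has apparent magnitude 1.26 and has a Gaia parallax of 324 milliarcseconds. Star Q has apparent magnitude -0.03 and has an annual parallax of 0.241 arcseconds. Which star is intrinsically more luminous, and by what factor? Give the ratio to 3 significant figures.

Star P: p = 324 mas = 0.324″ → d = 1/p = 3.086 pc
Star P: M = m − 5 log₁₀ d + 5 = 1.26 − 5·0.4895 + 5 = 3.813
Star Q: d = 1/p = 1/0.241″ = 4.149 pc
Star Q: M = m − 5 log₁₀ d + 5 = -0.03 − 5·0.6180 + 5 = 1.880
ΔM = M_P − M_Q = 3.813 − (1.880) = 1.933; smaller M is more luminous → Star Q.
L ratio = 10^(0.4 |ΔM|) = 10^0.773 = 5.930

Star Q is more luminous, by a factor of 5.93.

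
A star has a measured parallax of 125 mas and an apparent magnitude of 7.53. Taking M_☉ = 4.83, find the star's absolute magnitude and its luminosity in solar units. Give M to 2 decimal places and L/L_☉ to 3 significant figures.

M ≈ 8.01; L/L_☉ ≈ 0.0532

d = 1/p = 1000/125 mas = 8.000 pc
M = m − 5 log₁₀ d + 5 = 7.53 − 5·0.9031 + 5 = 8.015
M − M_☉ = 8.015 − 4.83 = 3.185
L/L_☉ = 10^(−0.4 × 3.185) = 0.05323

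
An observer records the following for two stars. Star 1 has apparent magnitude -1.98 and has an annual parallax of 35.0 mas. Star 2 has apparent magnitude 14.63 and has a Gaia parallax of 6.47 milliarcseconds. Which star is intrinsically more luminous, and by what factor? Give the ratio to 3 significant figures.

Star 1 is more luminous, by a factor of 151000.

Star 1: p = 35.0 mas = 0.0350″ → d = 1/p = 28.57 pc
Star 1: M = m − 5 log₁₀ d + 5 = -1.98 − 5·1.4559 + 5 = -4.260
Star 2: p = 6.47 mas = 6.47×10^-3″ → d = 1/p = 154.6 pc
Star 2: M = m − 5 log₁₀ d + 5 = 14.63 − 5·2.1891 + 5 = 8.685
ΔM = M_1 − M_2 = -4.260 − (8.685) = -12.944; smaller M is more luminous → Star 1.
L ratio = 10^(0.4 |ΔM|) = 10^5.178 = 150500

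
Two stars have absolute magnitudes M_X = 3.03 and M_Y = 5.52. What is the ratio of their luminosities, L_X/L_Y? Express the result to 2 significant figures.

L_X/L_Y ≈ 9.9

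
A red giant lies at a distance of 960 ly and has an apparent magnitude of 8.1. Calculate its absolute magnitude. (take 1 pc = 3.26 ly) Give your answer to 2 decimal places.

d = 960 ly / 3.26 = 294.5 pc
5 log₁₀(d/10 pc) = 5 log₁₀(294.5) − 5 = 7.345
M = m − 5 log₁₀(d/10) = 8.1 − 7.345 = 0.755

M ≈ 0.75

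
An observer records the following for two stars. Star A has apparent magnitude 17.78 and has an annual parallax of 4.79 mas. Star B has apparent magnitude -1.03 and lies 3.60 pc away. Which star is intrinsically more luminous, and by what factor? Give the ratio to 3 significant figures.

Star A: p = 4.79 mas = 4.79×10^-3″ → d = 1/p = 208.8 pc
Star A: M = m − 5 log₁₀ d + 5 = 17.78 − 5·2.3197 + 5 = 11.182
Star B: M = m − 5 log₁₀ d + 5 = -1.03 − 5·0.5563 + 5 = 1.188
ΔM = M_A − M_B = 11.182 − (1.188) = 9.993; smaller M is more luminous → Star B.
L ratio = 10^(0.4 |ΔM|) = 10^3.997 = 9937

Star B is more luminous, by a factor of 9940.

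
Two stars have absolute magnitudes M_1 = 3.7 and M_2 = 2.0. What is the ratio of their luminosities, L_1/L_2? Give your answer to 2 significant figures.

ΔM = M_1 − M_2 = 1.7
L_1/L_2 = 10^(−0.4 ΔM) = 10^-0.680 = 0.2089

L_1/L_2 ≈ 0.21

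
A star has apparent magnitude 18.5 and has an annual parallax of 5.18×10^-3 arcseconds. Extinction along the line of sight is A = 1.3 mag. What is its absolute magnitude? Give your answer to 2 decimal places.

d = 1/p = 1/5.18×10^-3″ = 193.1 pc
5 log₁₀(d/10 pc) = 5 log₁₀(193.1) − 5 = 6.428
M = m − 5 log₁₀(d/10) − A = 18.5 − 6.428 − 1.3 = 10.772

M ≈ 10.77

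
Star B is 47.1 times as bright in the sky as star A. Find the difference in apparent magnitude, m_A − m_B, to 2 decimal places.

m_A − m_B ≈ 4.18

Pogson: Δm = −2.5 log₁₀(ratio) = −2.5 log₁₀(47.1) = −2.5 × 1.6730 = -4.183
Star B is brighter so has the smaller magnitude: m_A − m_B is positive.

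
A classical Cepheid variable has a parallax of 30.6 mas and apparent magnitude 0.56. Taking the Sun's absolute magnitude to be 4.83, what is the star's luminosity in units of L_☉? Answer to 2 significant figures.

L/L_☉ ≈ 550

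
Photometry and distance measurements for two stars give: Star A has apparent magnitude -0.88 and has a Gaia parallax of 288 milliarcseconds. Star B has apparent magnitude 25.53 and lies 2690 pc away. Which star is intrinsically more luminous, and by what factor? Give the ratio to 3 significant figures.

Star A is more luminous, by a factor of 61100.

Star A: p = 288 mas = 0.288″ → d = 1/p = 3.472 pc
Star A: M = m − 5 log₁₀ d + 5 = -0.88 − 5·0.5406 + 5 = 1.417
Star B: M = m − 5 log₁₀ d + 5 = 25.53 − 5·3.4298 + 5 = 13.381
ΔM = M_A − M_B = 1.417 − (13.381) = -11.964; smaller M is more luminous → Star A.
L ratio = 10^(0.4 |ΔM|) = 10^4.786 = 61050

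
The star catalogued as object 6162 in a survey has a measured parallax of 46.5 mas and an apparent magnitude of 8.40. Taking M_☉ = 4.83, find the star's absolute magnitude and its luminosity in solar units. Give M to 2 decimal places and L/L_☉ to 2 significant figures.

M ≈ 6.74; L/L_☉ ≈ 0.17

d = 1/p = 1000/46.5 mas = 21.51 pc
M = m − 5 log₁₀ d + 5 = 8.40 − 5·1.3325 + 5 = 6.737
M − M_☉ = 6.737 − 4.83 = 1.907
L/L_☉ = 10^(−0.4 × 1.907) = 0.1726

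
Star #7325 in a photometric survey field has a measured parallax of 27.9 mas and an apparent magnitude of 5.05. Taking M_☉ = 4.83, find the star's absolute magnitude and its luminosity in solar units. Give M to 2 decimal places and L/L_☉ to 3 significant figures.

d = 1/p = 1000/27.9 mas = 35.84 pc
M = m − 5 log₁₀ d + 5 = 5.05 − 5·1.5544 + 5 = 2.278
M − M_☉ = 2.278 − 4.83 = -2.552
L/L_☉ = 10^(−0.4 × -2.552) = 10.49

M ≈ 2.28; L/L_☉ ≈ 10.5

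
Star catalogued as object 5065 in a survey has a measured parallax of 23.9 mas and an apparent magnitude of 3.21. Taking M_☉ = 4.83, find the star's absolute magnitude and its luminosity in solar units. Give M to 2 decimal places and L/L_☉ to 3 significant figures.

d = 1/p = 1000/23.9 mas = 41.84 pc
M = m − 5 log₁₀ d + 5 = 3.21 − 5·1.6216 + 5 = 0.102
M − M_☉ = 0.102 − 4.83 = -4.728
L/L_☉ = 10^(−0.4 × -4.728) = 77.84

M ≈ 0.10; L/L_☉ ≈ 77.8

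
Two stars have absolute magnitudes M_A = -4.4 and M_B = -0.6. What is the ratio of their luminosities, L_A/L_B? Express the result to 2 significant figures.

L_A/L_B ≈ 33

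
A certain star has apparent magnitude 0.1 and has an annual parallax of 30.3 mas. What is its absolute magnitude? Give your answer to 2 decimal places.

M ≈ -2.49

p = 30.3 mas = 0.0303″ → d = 1/p = 33.00 pc
5 log₁₀(d/10 pc) = 5 log₁₀(33.00) − 5 = 2.593
M = m − 5 log₁₀(d/10) = 0.1 − 2.593 = -2.493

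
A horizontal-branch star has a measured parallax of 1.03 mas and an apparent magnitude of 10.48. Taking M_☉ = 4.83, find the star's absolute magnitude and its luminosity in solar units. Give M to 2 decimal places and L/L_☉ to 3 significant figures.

M ≈ 0.54; L/L_☉ ≈ 51.8

d = 1/p = 1000/1.03 mas = 970.9 pc
M = m − 5 log₁₀ d + 5 = 10.48 − 5·2.9872 + 5 = 0.544
M − M_☉ = 0.544 − 4.83 = -4.286
L/L_☉ = 10^(−0.4 × -4.286) = 51.80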